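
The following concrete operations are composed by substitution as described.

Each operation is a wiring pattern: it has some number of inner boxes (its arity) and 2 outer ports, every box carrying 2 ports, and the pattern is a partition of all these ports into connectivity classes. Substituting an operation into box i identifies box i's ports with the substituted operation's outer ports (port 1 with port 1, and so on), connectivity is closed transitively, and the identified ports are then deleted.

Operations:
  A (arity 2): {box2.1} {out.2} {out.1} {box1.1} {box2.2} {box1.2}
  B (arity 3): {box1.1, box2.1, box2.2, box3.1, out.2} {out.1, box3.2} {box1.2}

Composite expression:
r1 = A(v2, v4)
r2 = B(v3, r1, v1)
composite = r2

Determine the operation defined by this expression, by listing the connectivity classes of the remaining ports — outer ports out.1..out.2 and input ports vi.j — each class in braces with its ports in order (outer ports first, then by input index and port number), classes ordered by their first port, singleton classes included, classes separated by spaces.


{out.1, v1.2} {out.2, v1.1, v3.1} {v2.1} {v2.2} {v3.2} {v4.1} {v4.2}

Treat the ports identified at B as solder joints: merge, then drop.
composing A on (v2, v4), with out.j its own outer ports: {out.1} {out.2} {v2.1} {v2.2} {v4.1} {v4.2}
composing B on (v3, v2, v4, v1), with out.j its own outer ports: {out.1, v1.2} {out.2, v1.1, v3.1} {v2.1} {v2.2} {v3.2} {v4.1} {v4.2}


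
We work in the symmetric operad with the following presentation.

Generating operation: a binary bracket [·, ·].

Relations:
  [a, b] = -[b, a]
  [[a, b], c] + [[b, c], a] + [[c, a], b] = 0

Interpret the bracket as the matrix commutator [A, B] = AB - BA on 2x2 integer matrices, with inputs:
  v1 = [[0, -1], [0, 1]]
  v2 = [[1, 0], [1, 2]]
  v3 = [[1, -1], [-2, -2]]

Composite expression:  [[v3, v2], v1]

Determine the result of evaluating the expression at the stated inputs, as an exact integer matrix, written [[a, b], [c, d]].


[[-1, 1], [1, 1]]

[v3, v2] = [[-1, -1], [-1, 1]]
[[v3, v2], v1] = [[-1, 1], [1, 1]]


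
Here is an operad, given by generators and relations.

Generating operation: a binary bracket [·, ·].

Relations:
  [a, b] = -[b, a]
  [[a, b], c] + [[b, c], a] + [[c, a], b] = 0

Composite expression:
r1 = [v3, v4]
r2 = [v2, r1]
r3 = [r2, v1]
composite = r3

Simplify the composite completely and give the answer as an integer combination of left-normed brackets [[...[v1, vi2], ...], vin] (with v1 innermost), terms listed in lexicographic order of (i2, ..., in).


-[[[v1, v2], v3], v4] + [[[v1, v2], v4], v3] + [[[v1, v3], v4], v2] - [[[v1, v4], v3], v2]

A multilinear Lie element is pinned by v1-initial words (v1 innermost).
Composite bracket: [[v2, [v3, v4]], v1]
The bracket unfolds into 8 signed words via [a, b] = ab - ba (2^3 = 8).
Coefficients come from the v1-initial words:
  v1v2v3v4 appears with sign -1, giving the term -[[[v1, v2], v3], v4]
  v1v2v4v3 appears with sign +1, giving the term +[[[v1, v2], v4], v3]
  v1v3v4v2 appears with sign +1, giving the term +[[[v1, v3], v4], v2]
  v1v4v3v2 appears with sign -1, giving the term -[[[v1, v4], v3], v2]


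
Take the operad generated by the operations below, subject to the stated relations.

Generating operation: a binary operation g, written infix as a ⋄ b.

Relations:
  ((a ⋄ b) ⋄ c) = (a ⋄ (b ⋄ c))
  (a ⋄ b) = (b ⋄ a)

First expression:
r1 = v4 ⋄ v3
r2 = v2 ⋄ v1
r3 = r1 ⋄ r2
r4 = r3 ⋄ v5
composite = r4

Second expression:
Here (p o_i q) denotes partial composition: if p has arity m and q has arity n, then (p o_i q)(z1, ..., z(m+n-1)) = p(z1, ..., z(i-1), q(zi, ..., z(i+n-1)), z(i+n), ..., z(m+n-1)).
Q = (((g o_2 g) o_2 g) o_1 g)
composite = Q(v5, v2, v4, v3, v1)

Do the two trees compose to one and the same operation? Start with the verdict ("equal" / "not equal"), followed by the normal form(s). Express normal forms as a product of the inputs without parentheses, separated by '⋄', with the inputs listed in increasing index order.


equal; the common form is v1 ⋄ v2 ⋄ v3 ⋄ v4 ⋄ v5

Normal form of the first expression: v1 ⋄ v2 ⋄ v3 ⋄ v4 ⋄ v5
Normal form of the second expression: v1 ⋄ v2 ⋄ v3 ⋄ v4 ⋄ v5
The normal forms match — equal.


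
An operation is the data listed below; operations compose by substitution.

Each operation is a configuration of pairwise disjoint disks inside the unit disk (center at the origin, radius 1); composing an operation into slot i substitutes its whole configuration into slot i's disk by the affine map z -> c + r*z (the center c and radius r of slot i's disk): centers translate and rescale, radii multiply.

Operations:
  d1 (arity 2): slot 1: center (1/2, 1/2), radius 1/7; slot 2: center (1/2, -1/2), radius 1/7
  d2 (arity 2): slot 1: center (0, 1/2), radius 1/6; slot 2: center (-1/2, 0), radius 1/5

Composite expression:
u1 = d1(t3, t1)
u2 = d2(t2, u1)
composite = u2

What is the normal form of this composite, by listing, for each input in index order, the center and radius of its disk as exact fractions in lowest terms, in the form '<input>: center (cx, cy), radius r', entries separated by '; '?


t1: center (-2/5, -1/10), radius 1/35; t2: center (0, 1/2), radius 1/6; t3: center (-2/5, 1/10), radius 1/35

Follow each t-input down from d2: c' goes to c + r*c', radius to r*r'.
t2: after 1 affine step, its disk has center (0, 1/2), radius 1/6
t3: after 2 affine steps, its disk has center (-2/5, 1/10), radius 1/35
t1: after 2 affine steps, its disk has center (-2/5, -1/10), radius 1/35


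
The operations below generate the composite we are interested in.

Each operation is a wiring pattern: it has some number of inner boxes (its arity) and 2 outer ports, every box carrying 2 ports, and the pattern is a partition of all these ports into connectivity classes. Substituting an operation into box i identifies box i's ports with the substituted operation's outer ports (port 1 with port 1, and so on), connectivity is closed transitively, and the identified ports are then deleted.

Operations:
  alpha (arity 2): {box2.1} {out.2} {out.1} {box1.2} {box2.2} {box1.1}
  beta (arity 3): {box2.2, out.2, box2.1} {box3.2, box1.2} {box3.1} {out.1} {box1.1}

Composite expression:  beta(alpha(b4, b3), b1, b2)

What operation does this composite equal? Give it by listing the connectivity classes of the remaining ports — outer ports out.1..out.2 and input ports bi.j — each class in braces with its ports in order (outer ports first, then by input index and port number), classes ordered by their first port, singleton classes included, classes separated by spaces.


Substituting into beta glues patterns; closure does the rest.
through alpha, on inputs (b4, b3): {out.1} {out.2} {b3.1} {b3.2} {b4.1} {b4.2} (out.j = stage outer ports)
through beta, on inputs (b4, b3, b1, b2): {out.1} {out.2, b1.1, b1.2} {b2.1} {b2.2} {b3.1} {b3.2} {b4.1} {b4.2} (out.j = stage outer ports)

{out.1} {out.2, b1.1, b1.2} {b2.1} {b2.2} {b3.1} {b3.2} {b4.1} {b4.2}


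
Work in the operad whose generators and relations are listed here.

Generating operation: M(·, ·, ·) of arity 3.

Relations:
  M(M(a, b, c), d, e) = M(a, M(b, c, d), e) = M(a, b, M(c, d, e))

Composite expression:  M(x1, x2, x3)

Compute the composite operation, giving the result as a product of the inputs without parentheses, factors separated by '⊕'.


Key point: M is associative — brackets drop, the x-order remains.
M(x1, x2, x3) unparenthesizes to x1 ⊕ x2 ⊕ x3

x1 ⊕ x2 ⊕ x3


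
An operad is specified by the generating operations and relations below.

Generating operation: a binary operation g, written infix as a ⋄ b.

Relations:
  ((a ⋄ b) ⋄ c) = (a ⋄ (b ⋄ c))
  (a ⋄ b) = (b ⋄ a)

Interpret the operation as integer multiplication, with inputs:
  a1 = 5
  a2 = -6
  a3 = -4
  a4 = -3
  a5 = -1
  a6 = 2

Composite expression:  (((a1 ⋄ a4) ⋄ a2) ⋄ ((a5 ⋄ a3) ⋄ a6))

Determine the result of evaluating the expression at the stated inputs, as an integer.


720

(a1 ⋄ a4) = -15
((a1 ⋄ a4) ⋄ a2) = 90
(a5 ⋄ a3) = 4
((a5 ⋄ a3) ⋄ a6) = 8
(((a1 ⋄ a4) ⋄ a2) ⋄ ((a5 ⋄ a3) ⋄ a6)) = 720


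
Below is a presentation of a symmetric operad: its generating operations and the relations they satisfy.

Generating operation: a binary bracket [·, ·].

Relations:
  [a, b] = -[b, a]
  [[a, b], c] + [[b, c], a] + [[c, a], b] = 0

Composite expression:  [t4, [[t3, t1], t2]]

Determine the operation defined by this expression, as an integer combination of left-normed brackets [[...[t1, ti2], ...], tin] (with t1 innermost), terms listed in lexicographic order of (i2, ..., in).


[[[t1, t3], t2], t4]

A multilinear Lie element is pinned by t1-initial words (t1 innermost).
Composite bracket: [t4, [[t3, t1], t2]]
Full expansion: 8 signed words from ab - ba (2^3 = 8).
Keep just the words that open with t1:
  the word t1t3t2t4 carries sign +1 and contributes +[[[t1, t3], t2], t4]


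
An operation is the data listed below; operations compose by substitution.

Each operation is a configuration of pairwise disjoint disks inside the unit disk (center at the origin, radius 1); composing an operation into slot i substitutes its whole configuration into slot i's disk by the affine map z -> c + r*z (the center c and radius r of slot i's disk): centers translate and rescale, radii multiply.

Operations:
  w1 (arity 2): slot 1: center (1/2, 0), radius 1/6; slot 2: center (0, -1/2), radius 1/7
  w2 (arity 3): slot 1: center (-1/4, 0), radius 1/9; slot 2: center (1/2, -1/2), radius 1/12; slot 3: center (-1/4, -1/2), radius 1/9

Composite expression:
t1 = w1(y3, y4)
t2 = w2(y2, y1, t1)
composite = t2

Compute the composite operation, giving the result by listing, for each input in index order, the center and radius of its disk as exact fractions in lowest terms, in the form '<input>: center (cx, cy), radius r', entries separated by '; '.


y1: center (1/2, -1/2), radius 1/12; y2: center (-1/4, 0), radius 1/9; y3: center (-7/36, -1/2), radius 1/54; y4: center (-1/4, -5/9), radius 1/63

Below w2, radii multiply path by path; the y-disk centers shift.
tracing y2 down its 1-map path: center (-1/4, 0), radius 1/9
tracing y1 down its 1-map path: center (1/2, -1/2), radius 1/12
tracing y3 down its 2-map path: center (-7/36, -1/2), radius 1/54
tracing y4 down its 2-map path: center (-1/4, -5/9), radius 1/63


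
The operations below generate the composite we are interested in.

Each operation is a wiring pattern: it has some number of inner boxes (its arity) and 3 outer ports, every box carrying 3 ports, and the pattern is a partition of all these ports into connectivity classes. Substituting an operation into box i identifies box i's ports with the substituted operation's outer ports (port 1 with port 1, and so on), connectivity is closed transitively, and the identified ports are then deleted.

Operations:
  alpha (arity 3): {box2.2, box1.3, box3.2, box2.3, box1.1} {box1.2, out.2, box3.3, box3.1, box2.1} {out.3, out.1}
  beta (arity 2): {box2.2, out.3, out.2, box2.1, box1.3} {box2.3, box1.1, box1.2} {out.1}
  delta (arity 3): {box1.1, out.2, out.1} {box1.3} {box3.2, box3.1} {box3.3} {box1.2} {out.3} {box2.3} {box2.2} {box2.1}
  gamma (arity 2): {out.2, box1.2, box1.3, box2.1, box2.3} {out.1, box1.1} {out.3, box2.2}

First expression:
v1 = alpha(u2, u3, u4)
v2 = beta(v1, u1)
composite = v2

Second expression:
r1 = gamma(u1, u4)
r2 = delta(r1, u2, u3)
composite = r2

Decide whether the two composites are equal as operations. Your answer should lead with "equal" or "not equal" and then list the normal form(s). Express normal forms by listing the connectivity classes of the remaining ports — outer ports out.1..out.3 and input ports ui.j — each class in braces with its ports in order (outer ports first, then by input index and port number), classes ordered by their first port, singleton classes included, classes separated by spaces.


not equal: they reduce to {out.1} {out.2, out.3, u1.1, u1.2, u1.3, u2.2, u3.1, u4.1, u4.3} {u2.1, u2.3, u3.2, u3.3, u4.2} and {out.1, out.2, u1.1} {out.3} {u1.2, u1.3, u4.1, u4.3} {u2.1} {u2.2} {u2.3} {u3.1, u3.2} {u3.3} {u4.2}

The first composite normalizes to {out.1} {out.2, out.3, u1.1, u1.2, u1.3, u2.2, u3.1, u4.1, u4.3} {u2.1, u2.3, u3.2, u3.3, u4.2}
The second composite normalizes to {out.1, out.2, u1.1} {out.3} {u1.2, u1.3, u4.1, u4.3} {u2.1} {u2.2} {u2.3} {u3.1, u3.2} {u3.3} {u4.2}
The forms do not match — not equal.


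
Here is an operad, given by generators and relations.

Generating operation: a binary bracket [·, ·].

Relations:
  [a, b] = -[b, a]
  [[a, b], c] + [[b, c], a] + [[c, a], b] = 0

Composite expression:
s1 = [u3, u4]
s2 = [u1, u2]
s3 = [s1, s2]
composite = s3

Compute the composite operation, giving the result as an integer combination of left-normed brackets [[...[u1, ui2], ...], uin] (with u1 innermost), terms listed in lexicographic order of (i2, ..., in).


Expand each bracket as ab - ba; the u1-initial words give the coefficients.
Composite bracket: [[u3, u4], [u1, u2]]
Full expansion: 8 signed words from ab - ba (2^3 = 8).
Coefficients come from the u1-initial words:
  u1u2u3u4 appears with sign -1, giving the term -[[[u1, u2], u3], u4]
  u1u2u4u3 appears with sign +1, giving the term +[[[u1, u2], u4], u3]

-[[[u1, u2], u3], u4] + [[[u1, u2], u4], u3]


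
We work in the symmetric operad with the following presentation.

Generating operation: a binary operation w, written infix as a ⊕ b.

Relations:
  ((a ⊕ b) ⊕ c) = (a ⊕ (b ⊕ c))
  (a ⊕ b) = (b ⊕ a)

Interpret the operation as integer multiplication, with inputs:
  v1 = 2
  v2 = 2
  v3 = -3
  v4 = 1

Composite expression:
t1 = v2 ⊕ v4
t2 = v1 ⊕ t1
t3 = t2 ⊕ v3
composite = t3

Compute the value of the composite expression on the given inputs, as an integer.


-12

(v2 ⊕ v4) = 2
(v1 ⊕ (v2 ⊕ v4)) = 4
((v1 ⊕ (v2 ⊕ v4)) ⊕ v3) = -12


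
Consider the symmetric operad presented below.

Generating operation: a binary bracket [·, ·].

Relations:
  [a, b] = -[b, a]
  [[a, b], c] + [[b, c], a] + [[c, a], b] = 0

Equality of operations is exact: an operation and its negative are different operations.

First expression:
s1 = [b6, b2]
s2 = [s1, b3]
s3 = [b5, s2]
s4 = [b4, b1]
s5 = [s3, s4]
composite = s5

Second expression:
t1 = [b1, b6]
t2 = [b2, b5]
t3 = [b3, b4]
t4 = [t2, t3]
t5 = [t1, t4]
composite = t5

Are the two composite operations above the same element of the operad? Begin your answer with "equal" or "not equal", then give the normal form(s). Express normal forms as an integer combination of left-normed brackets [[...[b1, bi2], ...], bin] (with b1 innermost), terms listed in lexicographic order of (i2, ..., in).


The first expression reduces to [[[[[b1, b4], b2], b6], b3], b5] - [[[[[b1, b4], b3], b2], b6], b5] + [[[[[b1, b4], b3], b6], b2], b5] - [[[[[b1, b4], b5], b2], b6], b3] + [[[[[b1, b4], b5], b3], b2], b6] - [[[[[b1, b4], b5], b3], b6], b2] + [[[[[b1, b4], b5], b6], b2], b3] - [[[[[b1, b4], b6], b2], b3], b5]
The second expression reduces to [[[[[b1, b6], b2], b5], b3], b4] - [[[[[b1, b6], b2], b5], b4], b3] - [[[[[b1, b6], b3], b4], b2], b5] + [[[[[b1, b6], b3], b4], b5], b2] + [[[[[b1, b6], b4], b3], b2], b5] - [[[[[b1, b6], b4], b3], b5], b2] - [[[[[b1, b6], b5], b2], b3], b4] + [[[[[b1, b6], b5], b2], b4], b3]
No match — not equal.

not equal; first: [[[[[b1, b4], b2], b6], b3], b5] - [[[[[b1, b4], b3], b2], b6], b5] + [[[[[b1, b4], b3], b6], b2], b5] - [[[[[b1, b4], b5], b2], b6], b3] + [[[[[b1, b4], b5], b3], b2], b6] - [[[[[b1, b4], b5], b3], b6], b2] + [[[[[b1, b4], b5], b6], b2], b3] - [[[[[b1, b4], b6], b2], b3], b5]; second: [[[[[b1, b6], b2], b5], b3], b4] - [[[[[b1, b6], b2], b5], b4], b3] - [[[[[b1, b6], b3], b4], b2], b5] + [[[[[b1, b6], b3], b4], b5], b2] + [[[[[b1, b6], b4], b3], b2], b5] - [[[[[b1, b6], b4], b3], b5], b2] - [[[[[b1, b6], b5], b2], b3], b4] + [[[[[b1, b6], b5], b2], b4], b3]


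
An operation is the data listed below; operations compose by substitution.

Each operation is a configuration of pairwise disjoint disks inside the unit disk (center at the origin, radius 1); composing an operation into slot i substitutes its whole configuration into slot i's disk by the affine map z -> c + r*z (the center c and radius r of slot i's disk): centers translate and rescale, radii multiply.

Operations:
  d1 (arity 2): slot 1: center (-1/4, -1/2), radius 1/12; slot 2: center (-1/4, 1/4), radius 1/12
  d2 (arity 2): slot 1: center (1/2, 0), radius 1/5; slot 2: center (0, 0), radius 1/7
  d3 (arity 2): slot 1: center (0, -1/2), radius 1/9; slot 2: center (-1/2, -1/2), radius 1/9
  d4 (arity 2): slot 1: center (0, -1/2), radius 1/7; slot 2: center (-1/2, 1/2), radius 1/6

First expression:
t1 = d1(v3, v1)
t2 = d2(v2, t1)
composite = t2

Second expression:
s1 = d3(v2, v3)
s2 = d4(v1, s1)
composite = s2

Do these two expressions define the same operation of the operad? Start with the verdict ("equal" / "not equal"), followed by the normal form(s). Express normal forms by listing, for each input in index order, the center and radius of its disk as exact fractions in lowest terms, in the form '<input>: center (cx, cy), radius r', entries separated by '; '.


The first expression reduces to v1: center (-1/28, 1/28), radius 1/84; v2: center (1/2, 0), radius 1/5; v3: center (-1/28, -1/14), radius 1/84
The second expression reduces to v1: center (0, -1/2), radius 1/7; v2: center (-1/2, 5/12), radius 1/54; v3: center (-7/12, 5/12), radius 1/54
The normal forms differ: not equal.

not equal; the first gives v1: center (-1/28, 1/28), radius 1/84; v2: center (1/2, 0), radius 1/5; v3: center (-1/28, -1/14), radius 1/84 and the second v1: center (0, -1/2), radius 1/7; v2: center (-1/2, 5/12), radius 1/54; v3: center (-7/12, 5/12), radius 1/54


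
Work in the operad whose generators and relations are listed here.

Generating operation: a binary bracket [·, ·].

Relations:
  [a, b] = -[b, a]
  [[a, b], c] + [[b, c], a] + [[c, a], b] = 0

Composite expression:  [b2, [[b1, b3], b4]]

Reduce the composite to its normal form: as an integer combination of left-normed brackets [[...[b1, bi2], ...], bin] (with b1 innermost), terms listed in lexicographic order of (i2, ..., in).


Left-normed coefficients sit on the b1-initial expansion words.
Composite bracket: [b2, [[b1, b3], b4]]
Expanding via [a, b] = ab - ba: 8 signed words (2^3 = 8).
Collect the words opening with b1:
  from b1b3b4b2, sign -1: term -[[[b1, b3], b4], b2]

-[[[b1, b3], b4], b2]


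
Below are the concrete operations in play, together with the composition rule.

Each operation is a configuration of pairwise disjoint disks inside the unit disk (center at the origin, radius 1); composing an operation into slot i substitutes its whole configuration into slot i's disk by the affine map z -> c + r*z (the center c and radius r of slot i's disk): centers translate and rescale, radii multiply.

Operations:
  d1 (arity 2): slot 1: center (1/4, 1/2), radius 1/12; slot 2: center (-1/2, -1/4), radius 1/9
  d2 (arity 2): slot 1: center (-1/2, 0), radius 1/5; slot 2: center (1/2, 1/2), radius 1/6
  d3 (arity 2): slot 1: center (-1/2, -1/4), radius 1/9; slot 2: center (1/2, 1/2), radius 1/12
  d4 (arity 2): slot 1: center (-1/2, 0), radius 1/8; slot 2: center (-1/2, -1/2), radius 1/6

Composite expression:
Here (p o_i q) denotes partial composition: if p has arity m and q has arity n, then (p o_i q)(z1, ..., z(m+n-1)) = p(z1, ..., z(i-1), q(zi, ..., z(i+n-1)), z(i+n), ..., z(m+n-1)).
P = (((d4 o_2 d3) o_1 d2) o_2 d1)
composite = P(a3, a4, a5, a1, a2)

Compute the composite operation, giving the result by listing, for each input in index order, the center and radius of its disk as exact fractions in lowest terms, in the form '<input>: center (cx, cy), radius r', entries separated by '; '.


a1: center (-7/12, -13/24), radius 1/54; a2: center (-5/12, -5/12), radius 1/72; a3: center (-9/16, 0), radius 1/40; a4: center (-83/192, 7/96), radius 1/576; a5: center (-43/96, 11/192), radius 1/432


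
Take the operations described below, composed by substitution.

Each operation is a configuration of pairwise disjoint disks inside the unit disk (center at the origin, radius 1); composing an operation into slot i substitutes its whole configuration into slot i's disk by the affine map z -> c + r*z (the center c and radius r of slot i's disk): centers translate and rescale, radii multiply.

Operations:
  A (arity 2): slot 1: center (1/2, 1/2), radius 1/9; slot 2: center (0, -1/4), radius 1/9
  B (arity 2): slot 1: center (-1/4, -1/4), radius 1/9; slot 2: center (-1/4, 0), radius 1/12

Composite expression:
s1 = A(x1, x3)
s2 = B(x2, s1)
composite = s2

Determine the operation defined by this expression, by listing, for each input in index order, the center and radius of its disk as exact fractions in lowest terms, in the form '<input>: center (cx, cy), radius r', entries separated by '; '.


x1: center (-5/24, 1/24), radius 1/108; x2: center (-1/4, -1/4), radius 1/9; x3: center (-1/4, -1/48), radius 1/108

Follow each x-input down from B: c' goes to c + r*c', radius to r*r'.
tracing x2 down its 1-map path: center (-1/4, -1/4), radius 1/9
tracing x1 down its 2-map path: center (-5/24, 1/24), radius 1/108
tracing x3 down its 2-map path: center (-1/4, -1/48), radius 1/108


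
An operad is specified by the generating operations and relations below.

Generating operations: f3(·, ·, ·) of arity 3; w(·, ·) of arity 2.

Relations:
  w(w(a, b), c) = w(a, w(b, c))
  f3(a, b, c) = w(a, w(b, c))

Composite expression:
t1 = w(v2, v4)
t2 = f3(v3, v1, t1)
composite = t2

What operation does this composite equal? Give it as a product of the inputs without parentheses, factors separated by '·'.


v3 · v1 · v2 · v4

Under associativity of f3, the answer is the v's in reading order.
w(v2, v4) flattens to v2 · v4
f3(v3, v1, w(v2, v4)) flattens to v3 · v1 · v2 · v4


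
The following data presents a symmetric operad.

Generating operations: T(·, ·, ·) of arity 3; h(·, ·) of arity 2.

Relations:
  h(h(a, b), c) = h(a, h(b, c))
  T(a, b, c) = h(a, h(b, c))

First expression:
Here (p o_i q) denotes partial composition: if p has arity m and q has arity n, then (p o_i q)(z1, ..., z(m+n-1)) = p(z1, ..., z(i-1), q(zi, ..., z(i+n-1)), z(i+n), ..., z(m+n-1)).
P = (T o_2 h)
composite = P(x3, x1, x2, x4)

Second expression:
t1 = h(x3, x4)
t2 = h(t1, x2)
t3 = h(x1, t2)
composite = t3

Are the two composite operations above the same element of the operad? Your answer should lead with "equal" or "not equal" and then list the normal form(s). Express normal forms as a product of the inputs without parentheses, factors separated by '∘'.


not equal: they reduce to x3 ∘ x1 ∘ x2 ∘ x4 and x1 ∘ x3 ∘ x4 ∘ x2

The first composite normalizes to x3 ∘ x1 ∘ x2 ∘ x4
The second composite normalizes to x1 ∘ x3 ∘ x4 ∘ x2
The forms do not match — not equal.


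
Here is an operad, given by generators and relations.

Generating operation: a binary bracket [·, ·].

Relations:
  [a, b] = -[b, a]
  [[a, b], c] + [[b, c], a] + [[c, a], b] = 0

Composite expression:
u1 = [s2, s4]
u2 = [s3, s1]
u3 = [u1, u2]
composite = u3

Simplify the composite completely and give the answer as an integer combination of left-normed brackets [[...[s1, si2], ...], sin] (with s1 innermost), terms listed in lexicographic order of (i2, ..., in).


[[[s1, s3], s2], s4] - [[[s1, s3], s4], s2]

Expand each bracket as ab - ba; the s1-initial words give the coefficients.
Composite bracket: [[s2, s4], [s3, s1]]
The bracket unfolds into 8 signed words via [a, b] = ab - ba (2^3 = 8).
The s1-initial words carry the normal form:
  the word s1s3s2s4 carries sign +1 and contributes +[[[s1, s3], s2], s4]
  the word s1s3s4s2 carries sign -1 and contributes -[[[s1, s3], s4], s2]


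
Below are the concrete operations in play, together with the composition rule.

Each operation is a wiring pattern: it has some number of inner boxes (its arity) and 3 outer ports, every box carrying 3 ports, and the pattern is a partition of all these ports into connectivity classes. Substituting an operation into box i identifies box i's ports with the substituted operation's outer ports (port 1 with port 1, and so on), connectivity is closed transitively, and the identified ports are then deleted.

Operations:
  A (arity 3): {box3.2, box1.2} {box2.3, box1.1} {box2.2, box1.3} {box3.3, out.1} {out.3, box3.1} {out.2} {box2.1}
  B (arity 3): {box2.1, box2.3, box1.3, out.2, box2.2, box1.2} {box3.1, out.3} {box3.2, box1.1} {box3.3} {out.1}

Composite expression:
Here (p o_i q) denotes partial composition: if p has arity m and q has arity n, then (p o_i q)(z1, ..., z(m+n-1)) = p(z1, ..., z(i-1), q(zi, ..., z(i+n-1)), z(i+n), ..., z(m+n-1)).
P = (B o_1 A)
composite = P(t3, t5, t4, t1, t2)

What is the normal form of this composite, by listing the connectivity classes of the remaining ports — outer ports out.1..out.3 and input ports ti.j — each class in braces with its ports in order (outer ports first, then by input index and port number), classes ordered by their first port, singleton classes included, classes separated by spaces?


{out.1} {out.2, t1.1, t1.2, t1.3, t4.1} {out.3, t2.1} {t2.2, t4.3} {t2.3} {t3.1, t5.3} {t3.2, t4.2} {t3.3, t5.2} {t5.1}

Reachability decides: close wires over B-identified ports.
A over (t3, t5, t4) gives {out.1, t4.3} {out.2} {out.3, t4.1} {t3.1, t5.3} {t3.2, t4.2} {t3.3, t5.2} {t5.1}, out.j being that stage's outer ports
B over (t3, t5, t4, t1, t2) gives {out.1} {out.2, t1.1, t1.2, t1.3, t4.1} {out.3, t2.1} {t2.2, t4.3} {t2.3} {t3.1, t5.3} {t3.2, t4.2} {t3.3, t5.2} {t5.1}, out.j being that stage's outer ports


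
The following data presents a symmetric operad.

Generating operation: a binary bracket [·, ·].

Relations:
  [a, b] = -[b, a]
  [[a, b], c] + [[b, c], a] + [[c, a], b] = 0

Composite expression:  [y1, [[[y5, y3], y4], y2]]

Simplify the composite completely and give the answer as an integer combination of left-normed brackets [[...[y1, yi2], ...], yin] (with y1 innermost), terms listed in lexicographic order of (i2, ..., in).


Left-normed coefficients sit on the y1-initial expansion words.
Composite bracket: [y1, [[[y5, y3], y4], y2]]
Each bracket splits as ab - ba, giving 16 signed words (2^4 = 16).
Collect the words opening with y1:
  sign of y1y2y3y5y4 is +1, so it contributes +[[[[y1, y2], y3], y5], y4]
  sign of y1y2y4y3y5 is -1, so it contributes -[[[[y1, y2], y4], y3], y5]
  sign of y1y2y4y5y3 is +1, so it contributes +[[[[y1, y2], y4], y5], y3]
  sign of y1y2y5y3y4 is -1, so it contributes -[[[[y1, y2], y5], y3], y4]
  sign of y1y3y5y4y2 is -1, so it contributes -[[[[y1, y3], y5], y4], y2]
  sign of y1y4y3y5y2 is +1, so it contributes +[[[[y1, y4], y3], y5], y2]
  sign of y1y4y5y3y2 is -1, so it contributes -[[[[y1, y4], y5], y3], y2]
  sign of y1y5y3y4y2 is +1, so it contributes +[[[[y1, y5], y3], y4], y2]

[[[[y1, y2], y3], y5], y4] - [[[[y1, y2], y4], y3], y5] + [[[[y1, y2], y4], y5], y3] - [[[[y1, y2], y5], y3], y4] - [[[[y1, y3], y5], y4], y2] + [[[[y1, y4], y3], y5], y2] - [[[[y1, y4], y5], y3], y2] + [[[[y1, y5], y3], y4], y2]


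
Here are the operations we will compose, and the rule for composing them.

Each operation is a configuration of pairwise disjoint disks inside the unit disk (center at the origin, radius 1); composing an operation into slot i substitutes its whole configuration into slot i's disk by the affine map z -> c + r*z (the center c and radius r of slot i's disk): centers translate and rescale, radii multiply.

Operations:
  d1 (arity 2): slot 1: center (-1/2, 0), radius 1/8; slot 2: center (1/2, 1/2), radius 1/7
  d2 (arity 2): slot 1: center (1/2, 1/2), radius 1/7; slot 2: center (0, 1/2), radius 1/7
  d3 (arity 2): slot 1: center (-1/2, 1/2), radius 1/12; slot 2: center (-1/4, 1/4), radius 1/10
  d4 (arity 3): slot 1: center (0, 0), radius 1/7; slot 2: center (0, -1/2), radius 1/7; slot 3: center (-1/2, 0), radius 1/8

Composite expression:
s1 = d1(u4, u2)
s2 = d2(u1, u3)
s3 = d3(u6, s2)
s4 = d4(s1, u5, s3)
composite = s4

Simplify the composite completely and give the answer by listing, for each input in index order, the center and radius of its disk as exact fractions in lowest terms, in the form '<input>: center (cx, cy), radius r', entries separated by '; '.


u1: center (-21/40, 3/80), radius 1/560; u2: center (1/14, 1/14), radius 1/49; u3: center (-17/32, 3/80), radius 1/560; u4: center (-1/14, 0), radius 1/56; u5: center (0, -1/2), radius 1/7; u6: center (-9/16, 1/16), radius 1/96

Follow each u-input down from d4: c' goes to c + r*c', radius to r*r'.
u4 passes through 2 substitutions, ending at center (-1/14, 0), radius 1/56
u2 passes through 2 substitutions, ending at center (1/14, 1/14), radius 1/49
u5 passes through 1 substitution, ending at center (0, -1/2), radius 1/7
u6 passes through 2 substitutions, ending at center (-9/16, 1/16), radius 1/96
u1 passes through 3 substitutions, ending at center (-21/40, 3/80), radius 1/560
u3 passes through 3 substitutions, ending at center (-17/32, 3/80), radius 1/560


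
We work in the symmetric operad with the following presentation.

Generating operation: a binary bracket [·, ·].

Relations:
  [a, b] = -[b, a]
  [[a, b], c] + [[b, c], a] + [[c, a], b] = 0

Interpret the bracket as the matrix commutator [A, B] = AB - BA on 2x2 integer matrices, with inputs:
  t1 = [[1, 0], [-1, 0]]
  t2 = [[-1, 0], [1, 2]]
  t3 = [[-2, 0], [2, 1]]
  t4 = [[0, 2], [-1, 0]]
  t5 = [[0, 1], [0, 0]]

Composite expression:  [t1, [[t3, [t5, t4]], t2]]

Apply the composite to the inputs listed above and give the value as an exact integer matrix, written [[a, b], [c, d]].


[t5, t4] = [[-1, 0], [0, 1]]
[t3, [t5, t4]] = [[0, 0], [-4, 0]]
[[t3, [t5, t4]], t2] = [[0, 0], [12, 0]]
[t1, [[t3, [t5, t4]], t2]] = [[0, 0], [-12, 0]]

[[0, 0], [-12, 0]]


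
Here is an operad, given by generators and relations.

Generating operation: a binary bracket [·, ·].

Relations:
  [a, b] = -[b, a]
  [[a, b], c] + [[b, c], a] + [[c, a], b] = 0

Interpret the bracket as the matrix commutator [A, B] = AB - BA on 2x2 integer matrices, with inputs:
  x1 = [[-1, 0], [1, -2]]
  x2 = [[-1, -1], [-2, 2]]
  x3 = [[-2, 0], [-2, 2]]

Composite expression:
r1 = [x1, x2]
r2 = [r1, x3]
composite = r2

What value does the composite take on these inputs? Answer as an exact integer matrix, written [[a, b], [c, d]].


[[2, -4], [8, -2]]

[x1, x2] = [[1, -1], [-1, -1]]
[[x1, x2], x3] = [[2, -4], [8, -2]]


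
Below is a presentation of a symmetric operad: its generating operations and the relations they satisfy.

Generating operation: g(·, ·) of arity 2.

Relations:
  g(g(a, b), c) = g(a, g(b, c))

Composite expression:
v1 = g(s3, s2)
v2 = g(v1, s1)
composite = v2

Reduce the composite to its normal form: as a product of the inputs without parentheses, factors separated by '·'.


Every regrouping of g is equal, so read the s-inputs in written order.
g(s3, s2) collapses to s3 · s2
g(g(s3, s2), s1) collapses to s3 · s2 · s1

s3 · s2 · s1


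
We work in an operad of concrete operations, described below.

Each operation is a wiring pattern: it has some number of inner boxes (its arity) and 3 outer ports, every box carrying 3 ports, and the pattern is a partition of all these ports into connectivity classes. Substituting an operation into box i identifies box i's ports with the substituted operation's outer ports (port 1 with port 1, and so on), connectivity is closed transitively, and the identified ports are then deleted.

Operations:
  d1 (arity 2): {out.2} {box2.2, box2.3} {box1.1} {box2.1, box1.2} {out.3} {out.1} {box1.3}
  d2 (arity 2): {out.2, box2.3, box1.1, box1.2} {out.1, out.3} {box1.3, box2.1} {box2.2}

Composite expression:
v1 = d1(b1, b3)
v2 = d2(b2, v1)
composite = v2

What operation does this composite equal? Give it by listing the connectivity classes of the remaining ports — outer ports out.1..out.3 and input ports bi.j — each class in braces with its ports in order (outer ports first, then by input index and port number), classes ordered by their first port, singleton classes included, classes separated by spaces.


Connectivity passes through glued d2-boundaries; trace each wire chain.
stage d1: inputs (b1, b3), connectivity {out.1} {out.2} {out.3} {b1.1} {b1.2, b3.1} {b1.3} {b3.2, b3.3}, out.j its boundary
stage d2: inputs (b2, b1, b3), connectivity {out.1, out.3} {out.2, b2.1, b2.2} {b1.1} {b1.2, b3.1} {b1.3} {b2.3} {b3.2, b3.3}, out.j its boundary

{out.1, out.3} {out.2, b2.1, b2.2} {b1.1} {b1.2, b3.1} {b1.3} {b2.3} {b3.2, b3.3}


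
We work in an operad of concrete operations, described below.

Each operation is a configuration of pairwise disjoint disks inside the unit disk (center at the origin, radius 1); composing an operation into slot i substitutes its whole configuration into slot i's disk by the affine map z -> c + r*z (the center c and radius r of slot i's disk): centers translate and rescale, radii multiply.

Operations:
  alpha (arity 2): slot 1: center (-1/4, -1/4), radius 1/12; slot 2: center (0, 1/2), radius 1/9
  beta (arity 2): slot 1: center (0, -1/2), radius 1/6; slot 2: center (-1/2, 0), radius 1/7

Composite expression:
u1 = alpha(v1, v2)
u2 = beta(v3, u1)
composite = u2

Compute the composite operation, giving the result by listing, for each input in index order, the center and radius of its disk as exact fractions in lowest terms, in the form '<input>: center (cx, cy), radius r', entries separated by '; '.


v1: center (-15/28, -1/28), radius 1/84; v2: center (-1/2, 1/14), radius 1/63; v3: center (0, -1/2), radius 1/6


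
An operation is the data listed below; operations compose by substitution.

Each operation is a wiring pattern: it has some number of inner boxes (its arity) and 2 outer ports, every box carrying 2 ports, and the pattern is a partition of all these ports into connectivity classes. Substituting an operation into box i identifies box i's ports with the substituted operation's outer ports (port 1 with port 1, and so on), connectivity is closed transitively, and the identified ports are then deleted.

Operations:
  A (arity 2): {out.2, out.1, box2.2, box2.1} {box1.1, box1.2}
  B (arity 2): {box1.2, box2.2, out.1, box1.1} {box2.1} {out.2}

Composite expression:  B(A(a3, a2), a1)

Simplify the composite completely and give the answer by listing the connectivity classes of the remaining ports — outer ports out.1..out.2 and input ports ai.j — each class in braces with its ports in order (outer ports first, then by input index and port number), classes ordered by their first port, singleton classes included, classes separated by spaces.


Two ports join when wires chain via B-identified ports.
A over (a3, a2) gives {out.1, out.2, a2.1, a2.2} {a3.1, a3.2}, out.j being that stage's outer ports
B over (a3, a2, a1) gives {out.1, a1.2, a2.1, a2.2} {out.2} {a1.1} {a3.1, a3.2}, out.j being that stage's outer ports

{out.1, a1.2, a2.1, a2.2} {out.2} {a1.1} {a3.1, a3.2}


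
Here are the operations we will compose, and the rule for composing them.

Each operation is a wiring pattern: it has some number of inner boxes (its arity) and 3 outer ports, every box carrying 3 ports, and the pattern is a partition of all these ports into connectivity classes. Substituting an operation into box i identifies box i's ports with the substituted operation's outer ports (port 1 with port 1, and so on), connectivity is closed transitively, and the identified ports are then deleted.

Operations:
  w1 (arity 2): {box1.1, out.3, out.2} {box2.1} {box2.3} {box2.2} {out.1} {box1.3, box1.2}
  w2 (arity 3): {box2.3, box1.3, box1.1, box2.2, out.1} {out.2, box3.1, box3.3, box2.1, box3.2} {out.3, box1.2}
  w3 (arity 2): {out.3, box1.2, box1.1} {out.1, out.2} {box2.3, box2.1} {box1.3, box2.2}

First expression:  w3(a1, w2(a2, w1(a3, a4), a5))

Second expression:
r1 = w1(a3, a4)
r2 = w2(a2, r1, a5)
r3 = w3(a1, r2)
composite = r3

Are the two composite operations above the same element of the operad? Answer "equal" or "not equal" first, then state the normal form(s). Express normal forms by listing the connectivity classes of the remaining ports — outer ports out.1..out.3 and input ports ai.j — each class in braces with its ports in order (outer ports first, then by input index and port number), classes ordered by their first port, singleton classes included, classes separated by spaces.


equal; the common form is {out.1, out.2} {out.3, a1.1, a1.2} {a1.3, a5.1, a5.2, a5.3} {a2.1, a2.2, a2.3, a3.1} {a3.2, a3.3} {a4.1} {a4.2} {a4.3}

Normal form of the first expression: {out.1, out.2} {out.3, a1.1, a1.2} {a1.3, a5.1, a5.2, a5.3} {a2.1, a2.2, a2.3, a3.1} {a3.2, a3.3} {a4.1} {a4.2} {a4.3}
Normal form of the second expression: {out.1, out.2} {out.3, a1.1, a1.2} {a1.3, a5.1, a5.2, a5.3} {a2.1, a2.2, a2.3, a3.1} {a3.2, a3.3} {a4.1} {a4.2} {a4.3}
Both agree, so they are equal.


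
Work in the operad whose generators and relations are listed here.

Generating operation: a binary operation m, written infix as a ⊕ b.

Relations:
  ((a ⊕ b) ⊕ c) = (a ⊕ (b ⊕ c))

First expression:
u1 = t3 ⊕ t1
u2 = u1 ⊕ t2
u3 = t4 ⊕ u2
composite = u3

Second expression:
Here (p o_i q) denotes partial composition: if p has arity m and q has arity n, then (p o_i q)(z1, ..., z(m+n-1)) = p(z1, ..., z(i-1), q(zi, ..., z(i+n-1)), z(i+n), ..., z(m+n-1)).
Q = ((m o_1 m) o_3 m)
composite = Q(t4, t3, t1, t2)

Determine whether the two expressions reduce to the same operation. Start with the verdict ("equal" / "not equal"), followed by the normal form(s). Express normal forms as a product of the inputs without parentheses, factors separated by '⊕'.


equal: each reduces to t4 ⊕ t3 ⊕ t1 ⊕ t2


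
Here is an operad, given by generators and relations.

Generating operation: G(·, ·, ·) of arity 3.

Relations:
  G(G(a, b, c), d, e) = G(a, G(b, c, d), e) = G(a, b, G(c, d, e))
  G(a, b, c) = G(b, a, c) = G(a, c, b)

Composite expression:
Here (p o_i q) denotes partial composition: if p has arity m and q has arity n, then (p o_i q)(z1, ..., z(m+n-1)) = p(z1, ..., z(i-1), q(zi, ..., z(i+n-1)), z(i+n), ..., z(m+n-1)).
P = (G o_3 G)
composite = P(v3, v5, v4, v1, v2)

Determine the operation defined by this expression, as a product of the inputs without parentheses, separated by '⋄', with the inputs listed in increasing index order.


Any arrangement under G is one operation, so sort the v-inputs.
G(v4, v1, v2) collapses to v4 ⋄ v1 ⋄ v2
G(v3, v5, G(v4, v1, v2)) collapses to v3 ⋄ v5 ⋄ v4 ⋄ v1 ⋄ v2
reordering the factors by index: v1 ⋄ v2 ⋄ v3 ⋄ v4 ⋄ v5

v1 ⋄ v2 ⋄ v3 ⋄ v4 ⋄ v5


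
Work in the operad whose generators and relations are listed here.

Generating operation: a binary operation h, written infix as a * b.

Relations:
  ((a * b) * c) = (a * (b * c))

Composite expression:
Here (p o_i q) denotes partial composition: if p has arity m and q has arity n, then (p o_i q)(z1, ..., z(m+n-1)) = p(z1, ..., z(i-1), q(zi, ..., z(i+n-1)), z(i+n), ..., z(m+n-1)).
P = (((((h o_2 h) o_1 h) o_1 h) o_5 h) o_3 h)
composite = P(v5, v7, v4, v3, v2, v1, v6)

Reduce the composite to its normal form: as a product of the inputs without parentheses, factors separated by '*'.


v5 * v7 * v4 * v3 * v2 * v1 * v6

Associativity of h dissolves the nesting; only the v-input order survives.
(v5 * v7) unparenthesizes to v5 * v7
(v4 * v3) unparenthesizes to v4 * v3
((v5 * v7) * (v4 * v3)) unparenthesizes to v5 * v7 * v4 * v3
(v1 * v6) unparenthesizes to v1 * v6
(v2 * (v1 * v6)) unparenthesizes to v2 * v1 * v6
(((v5 * v7) * (v4 * v3)) * (v2 * (v1 * v6))) unparenthesizes to v5 * v7 * v4 * v3 * v2 * v1 * v6


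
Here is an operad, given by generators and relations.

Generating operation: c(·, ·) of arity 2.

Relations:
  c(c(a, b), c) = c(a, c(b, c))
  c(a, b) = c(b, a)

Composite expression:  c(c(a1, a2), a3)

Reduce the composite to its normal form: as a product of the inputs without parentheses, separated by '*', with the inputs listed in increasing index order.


a1 * a2 * a3

Shape and order are irrelevant to c; the a-input set decides.
c(a1, a2) unparenthesizes to a1 * a2
c(c(a1, a2), a3) unparenthesizes to a1 * a2 * a3
sorting the factors by input index: a1 * a2 * a3


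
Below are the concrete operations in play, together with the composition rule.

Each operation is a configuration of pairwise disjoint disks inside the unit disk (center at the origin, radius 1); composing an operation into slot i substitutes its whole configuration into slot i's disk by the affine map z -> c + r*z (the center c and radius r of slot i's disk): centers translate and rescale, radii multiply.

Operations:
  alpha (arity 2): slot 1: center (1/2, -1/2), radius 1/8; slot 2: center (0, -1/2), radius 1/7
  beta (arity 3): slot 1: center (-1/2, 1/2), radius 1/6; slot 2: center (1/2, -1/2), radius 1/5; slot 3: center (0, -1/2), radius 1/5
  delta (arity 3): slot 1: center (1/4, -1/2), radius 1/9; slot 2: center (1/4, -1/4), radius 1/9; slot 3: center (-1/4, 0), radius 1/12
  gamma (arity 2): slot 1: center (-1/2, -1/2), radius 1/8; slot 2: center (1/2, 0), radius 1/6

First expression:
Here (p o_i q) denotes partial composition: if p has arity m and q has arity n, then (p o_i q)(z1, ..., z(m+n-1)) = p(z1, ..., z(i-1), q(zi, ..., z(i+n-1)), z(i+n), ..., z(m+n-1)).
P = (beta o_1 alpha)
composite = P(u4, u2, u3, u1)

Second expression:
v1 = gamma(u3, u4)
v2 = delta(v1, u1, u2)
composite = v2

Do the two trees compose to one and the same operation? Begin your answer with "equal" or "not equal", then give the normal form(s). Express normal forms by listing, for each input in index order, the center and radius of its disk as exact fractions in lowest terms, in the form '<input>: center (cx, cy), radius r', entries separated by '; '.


not equal; the first gives u1: center (0, -1/2), radius 1/5; u2: center (-1/2, 5/12), radius 1/42; u3: center (1/2, -1/2), radius 1/5; u4: center (-5/12, 5/12), radius 1/48 and the second u1: center (1/4, -1/4), radius 1/9; u2: center (-1/4, 0), radius 1/12; u3: center (7/36, -5/9), radius 1/72; u4: center (11/36, -1/2), radius 1/54

Reducing the first expression gives u1: center (0, -1/2), radius 1/5; u2: center (-1/2, 5/12), radius 1/42; u3: center (1/2, -1/2), radius 1/5; u4: center (-5/12, 5/12), radius 1/48
Reducing the second expression gives u1: center (1/4, -1/4), radius 1/9; u2: center (-1/4, 0), radius 1/12; u3: center (7/36, -5/9), radius 1/72; u4: center (11/36, -1/2), radius 1/54
The normal forms differ: not equal.
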